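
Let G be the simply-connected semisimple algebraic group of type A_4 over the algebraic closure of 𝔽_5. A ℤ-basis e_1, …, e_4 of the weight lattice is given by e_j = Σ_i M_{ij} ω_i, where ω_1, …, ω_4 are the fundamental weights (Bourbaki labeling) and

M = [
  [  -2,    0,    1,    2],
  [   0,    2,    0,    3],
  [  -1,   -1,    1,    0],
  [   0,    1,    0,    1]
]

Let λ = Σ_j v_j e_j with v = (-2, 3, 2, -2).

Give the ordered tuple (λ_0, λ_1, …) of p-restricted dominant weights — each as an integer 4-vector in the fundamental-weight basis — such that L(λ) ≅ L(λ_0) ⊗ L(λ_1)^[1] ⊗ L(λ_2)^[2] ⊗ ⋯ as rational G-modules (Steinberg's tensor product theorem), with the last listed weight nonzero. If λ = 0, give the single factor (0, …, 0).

((2, 0, 1, 1),)

Change of basis e → ω: c = M·v where v = (-2, 3, 2, -2):
  c_1 = -2*-2 + 0*3 + 1*2 + 2*-2 = 2
  c_2 = 0*-2 + 2*3 + 0*2 + 3*-2 = 0
  c_3 = -1*-2 + -1*3 + 1*2 + 0*-2 = 1
  c_4 = 0*-2 + 1*3 + 0*2 + 1*-2 = 1
p = 5; digits c_i = Σ_j d_{ij}·5^j, 0 ≤ d_{ij} < 5:
  c_1 = 2 = 2·5^0
  c_2 = 0
  c_3 = 1 = 1·5^0
  c_4 = 1 = 1·5^0
Factor λ_0 = (2, 0, 1, 1)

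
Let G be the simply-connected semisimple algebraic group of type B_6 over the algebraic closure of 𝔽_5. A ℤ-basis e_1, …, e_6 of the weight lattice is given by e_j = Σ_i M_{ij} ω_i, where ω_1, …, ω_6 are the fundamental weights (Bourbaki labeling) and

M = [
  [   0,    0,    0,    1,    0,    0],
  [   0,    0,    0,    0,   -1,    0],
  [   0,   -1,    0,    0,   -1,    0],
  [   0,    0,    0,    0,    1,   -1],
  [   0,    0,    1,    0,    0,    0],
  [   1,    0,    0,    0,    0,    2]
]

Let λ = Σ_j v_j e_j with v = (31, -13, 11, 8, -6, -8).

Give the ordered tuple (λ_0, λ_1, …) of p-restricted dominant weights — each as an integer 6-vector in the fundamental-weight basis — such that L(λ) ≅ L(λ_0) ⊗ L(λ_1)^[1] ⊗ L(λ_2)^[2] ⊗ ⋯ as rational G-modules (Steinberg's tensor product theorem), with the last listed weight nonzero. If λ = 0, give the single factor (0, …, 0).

In the fundamental-weight basis, λ has coordinates c = M·v (v = (31, -13, 11, 8, -6, -8)):
  c_1 = (0)·(31) + (0)·(-13) + (0)·(11) + (1)·(8) + (0)·(-6) + (0)·(-8) = 8
  c_2 = (0)·(31) + (0)·(-13) + (0)·(11) + (0)·(8) + (-1)·(-6) + (0)·(-8) = 6
  c_3 = (0)·(31) + (-1)·(-13) + (0)·(11) + (0)·(8) + (-1)·(-6) + (0)·(-8) = 19
  c_4 = (0)·(31) + (0)·(-13) + (0)·(11) + (0)·(8) + (1)·(-6) + (-1)·(-8) = 2
  c_5 = (0)·(31) + (0)·(-13) + (1)·(11) + (0)·(8) + (0)·(-6) + (0)·(-8) = 11
  c_6 = (1)·(31) + (0)·(-13) + (0)·(11) + (0)·(8) + (0)·(-6) + (2)·(-8) = 15
p = 5; digits c_i = Σ_j d_{ij}·5^j, 0 ≤ d_{ij} < 5:
  c_1 = 8 = 3·5^0 + 1·5^1
  c_2 = 6 = 1·5^0 + 1·5^1
  c_3 = 19 = 4·5^0 + 3·5^1
  c_4 = 2 = 2·5^0
  c_5 = 11 = 1·5^0 + 2·5^1
  c_6 = 15 = 0·5^0 + 3·5^1
Factor λ_0 = (3, 1, 4, 2, 1, 0)
Factor λ_1 = (1, 1, 3, 0, 2, 3)

((3, 1, 4, 2, 1, 0), (1, 1, 3, 0, 2, 3))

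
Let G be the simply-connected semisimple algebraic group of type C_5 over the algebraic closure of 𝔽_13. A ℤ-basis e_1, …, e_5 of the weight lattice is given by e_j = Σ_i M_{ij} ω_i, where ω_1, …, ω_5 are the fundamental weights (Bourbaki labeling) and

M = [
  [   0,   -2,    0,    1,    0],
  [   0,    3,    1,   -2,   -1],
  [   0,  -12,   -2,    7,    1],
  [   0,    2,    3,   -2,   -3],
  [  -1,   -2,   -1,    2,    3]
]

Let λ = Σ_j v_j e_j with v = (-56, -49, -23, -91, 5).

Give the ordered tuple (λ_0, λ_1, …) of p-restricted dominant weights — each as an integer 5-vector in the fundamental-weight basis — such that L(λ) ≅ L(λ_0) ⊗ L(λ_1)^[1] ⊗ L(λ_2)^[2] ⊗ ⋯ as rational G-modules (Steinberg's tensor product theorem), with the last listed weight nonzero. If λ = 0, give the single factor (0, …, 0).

((7, 7, 2, 0, 10),)

Change of basis e → ω: c = M·v where v = (-56, -49, -23, -91, 5):
  c_1 = (0)·(-56) + (-2)·(-49) + (0)·(-23) + (1)·(-91) + (0)·(5) = 7
  c_2 = (0)·(-56) + (3)·(-49) + (1)·(-23) + (-2)·(-91) + (-1)·(5) = 7
  c_3 = (0)·(-56) + (-12)·(-49) + (-2)·(-23) + (7)·(-91) + (1)·(5) = 2
  c_4 = (0)·(-56) + (2)·(-49) + (3)·(-23) + (-2)·(-91) + (-3)·(5) = 0
  c_5 = (-1)·(-56) + (-2)·(-49) + (-1)·(-23) + (2)·(-91) + (3)·(5) = 10
Expand coordinatewise in base 13:
  c_1 = 7 = 7·13^0
  c_2 = 7 = 7·13^0
  c_3 = 2 = 2·13^0
  c_4 = 0
  c_5 = 10 = 10·13^0
p-restricted factor λ_0 = (7, 7, 2, 0, 10)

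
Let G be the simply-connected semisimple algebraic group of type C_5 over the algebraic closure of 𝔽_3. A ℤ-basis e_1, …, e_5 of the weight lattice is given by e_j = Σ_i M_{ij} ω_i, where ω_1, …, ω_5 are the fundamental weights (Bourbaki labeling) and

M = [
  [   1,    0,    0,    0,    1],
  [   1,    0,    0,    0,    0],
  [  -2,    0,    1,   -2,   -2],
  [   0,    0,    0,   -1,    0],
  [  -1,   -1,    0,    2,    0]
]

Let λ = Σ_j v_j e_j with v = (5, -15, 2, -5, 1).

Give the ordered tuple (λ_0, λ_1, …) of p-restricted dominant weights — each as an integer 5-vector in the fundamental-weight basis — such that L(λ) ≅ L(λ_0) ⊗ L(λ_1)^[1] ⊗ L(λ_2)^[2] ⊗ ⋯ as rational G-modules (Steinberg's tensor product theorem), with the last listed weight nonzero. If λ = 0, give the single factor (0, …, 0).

((0, 2, 0, 2, 0), (2, 1, 0, 1, 0))

Compute c_i = Σ_j M_{ij} v_j with v = (5, -15, 2, -5, 1):
  c_1 = 1·5 + (0)·(-15) + 0·2 + (0)·(-5) + 1·1 = 6
  c_2 = 1·5 + (0)·(-15) + 0·2 + (0)·(-5) + 0·1 = 5
  c_3 = (-2)·(5) + (0)·(-15) + 1·2 + (-2)·(-5) + (-2)·(1) = 0
  c_4 = 0·5 + (0)·(-15) + 0·2 + (-1)·(-5) + 0·1 = 5
  c_5 = (-1)·(5) + (-1)·(-15) + 0·2 + (2)·(-5) + 0·1 = 0
Expand coordinatewise in base 3:
  c_1 = 6 = 0·3^0 + 2·3^1
  c_2 = 5 = 2·3^0 + 1·3^1
  c_3 = 0
  c_4 = 5 = 2·3^0 + 1·3^1
  c_5 = 0
p-restricted factor λ_0 = (0, 2, 0, 2, 0)
p-restricted factor λ_1 = (2, 1, 0, 1, 0)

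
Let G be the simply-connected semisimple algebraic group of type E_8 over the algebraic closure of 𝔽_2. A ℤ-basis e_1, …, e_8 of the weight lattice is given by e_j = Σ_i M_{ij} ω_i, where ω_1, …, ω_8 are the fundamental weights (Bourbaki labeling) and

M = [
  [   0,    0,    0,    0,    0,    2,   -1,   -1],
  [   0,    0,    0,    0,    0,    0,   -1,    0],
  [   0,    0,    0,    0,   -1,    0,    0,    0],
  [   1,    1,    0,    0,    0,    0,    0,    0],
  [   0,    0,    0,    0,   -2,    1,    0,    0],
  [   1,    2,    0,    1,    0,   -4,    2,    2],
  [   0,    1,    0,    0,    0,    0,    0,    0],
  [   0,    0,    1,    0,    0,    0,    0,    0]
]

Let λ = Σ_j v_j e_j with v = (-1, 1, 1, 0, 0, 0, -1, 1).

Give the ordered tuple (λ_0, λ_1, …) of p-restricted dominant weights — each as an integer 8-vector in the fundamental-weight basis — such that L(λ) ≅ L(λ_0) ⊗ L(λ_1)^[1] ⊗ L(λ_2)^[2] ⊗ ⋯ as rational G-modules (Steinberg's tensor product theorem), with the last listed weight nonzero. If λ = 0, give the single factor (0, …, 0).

Change of basis e → ω: c = M·v where v = (-1, 1, 1, 0, 0, 0, -1, 1):
  c_1 = (0)·(-1) + (0)·(1) + (0)·(1) + (0)·(0) + (0)·(0) + (2)·(0) + (-1)·(-1) + (-1)·(1) = 0
  c_2 = (0)·(-1) + (0)·(1) + (0)·(1) + (0)·(0) + (0)·(0) + (0)·(0) + (-1)·(-1) + (0)·(1) = 1
  c_3 = (0)·(-1) + (0)·(1) + (0)·(1) + (0)·(0) + (-1)·(0) + (0)·(0) + (0)·(-1) + (0)·(1) = 0
  c_4 = (1)·(-1) + (1)·(1) + (0)·(1) + (0)·(0) + (0)·(0) + (0)·(0) + (0)·(-1) + (0)·(1) = 0
  c_5 = (0)·(-1) + (0)·(1) + (0)·(1) + (0)·(0) + (-2)·(0) + (1)·(0) + (0)·(-1) + (0)·(1) = 0
  c_6 = (1)·(-1) + (2)·(1) + (0)·(1) + (1)·(0) + (0)·(0) + (-4)·(0) + (2)·(-1) + (2)·(1) = 1
  c_7 = (0)·(-1) + (1)·(1) + (0)·(1) + (0)·(0) + (0)·(0) + (0)·(0) + (0)·(-1) + (0)·(1) = 1
  c_8 = (0)·(-1) + (0)·(1) + (1)·(1) + (0)·(0) + (0)·(0) + (0)·(0) + (0)·(-1) + (0)·(1) = 1
Expand coordinatewise in base 2:
  c_1 = 0
  c_2 = 1 = 1·2^0
  c_3 = 0
  c_4 = 0
  c_5 = 0
  c_6 = 1 = 1·2^0
  c_7 = 1 = 1·2^0
  c_8 = 1 = 1·2^0
λ_0 = (0, 1, 0, 0, 0, 1, 1, 1)

((0, 1, 0, 0, 0, 1, 1, 1),)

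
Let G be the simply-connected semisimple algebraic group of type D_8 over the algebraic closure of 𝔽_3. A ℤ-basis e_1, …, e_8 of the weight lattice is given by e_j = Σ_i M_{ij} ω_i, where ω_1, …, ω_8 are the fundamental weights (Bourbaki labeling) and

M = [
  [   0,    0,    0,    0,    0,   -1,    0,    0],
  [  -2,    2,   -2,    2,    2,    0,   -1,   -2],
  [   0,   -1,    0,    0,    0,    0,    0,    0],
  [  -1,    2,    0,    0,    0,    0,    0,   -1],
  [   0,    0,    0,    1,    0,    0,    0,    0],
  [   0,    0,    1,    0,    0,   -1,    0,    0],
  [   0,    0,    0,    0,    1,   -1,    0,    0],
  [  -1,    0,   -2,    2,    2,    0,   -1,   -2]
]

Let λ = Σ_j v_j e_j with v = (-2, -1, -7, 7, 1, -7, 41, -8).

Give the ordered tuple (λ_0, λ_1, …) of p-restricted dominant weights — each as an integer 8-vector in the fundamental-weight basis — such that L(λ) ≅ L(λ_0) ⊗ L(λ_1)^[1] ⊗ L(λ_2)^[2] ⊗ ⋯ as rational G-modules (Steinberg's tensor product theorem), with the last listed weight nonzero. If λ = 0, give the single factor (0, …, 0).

Converting to the ω-basis (c_i = row i of M dotted with v = (-2, -1, -7, 7, 1, -7, 41, -8)):
  c_1 = (0)·(-2) + (0)·(-1) + (0)·(-7) + 0·7 + 0·1 + (-1)·(-7) + 0·41 + (0)·(-8) = 7
  c_2 = (-2)·(-2) + (2)·(-1) + (-2)·(-7) + 2·7 + 2·1 + (0)·(-7) + (-1)·(41) + (-2)·(-8) = 7
  c_3 = (0)·(-2) + (-1)·(-1) + (0)·(-7) + 0·7 + 0·1 + (0)·(-7) + 0·41 + (0)·(-8) = 1
  c_4 = (-1)·(-2) + (2)·(-1) + (0)·(-7) + 0·7 + 0·1 + (0)·(-7) + 0·41 + (-1)·(-8) = 8
  c_5 = (0)·(-2) + (0)·(-1) + (0)·(-7) + 1·7 + 0·1 + (0)·(-7) + 0·41 + (0)·(-8) = 7
  c_6 = (0)·(-2) + (0)·(-1) + (1)·(-7) + 0·7 + 0·1 + (-1)·(-7) + 0·41 + (0)·(-8) = 0
  c_7 = (0)·(-2) + (0)·(-1) + (0)·(-7) + 0·7 + 1·1 + (-1)·(-7) + 0·41 + (0)·(-8) = 8
  c_8 = (-1)·(-2) + (0)·(-1) + (-2)·(-7) + 2·7 + 2·1 + (0)·(-7) + (-1)·(41) + (-2)·(-8) = 7
Base-3 expansion of each c_i:
  c_1 = 7 = 1·3^0 + 2·3^1
  c_2 = 7 = 1·3^0 + 2·3^1
  c_3 = 1 = 1·3^0
  c_4 = 8 = 2·3^0 + 2·3^1
  c_5 = 7 = 1·3^0 + 2·3^1
  c_6 = 0
  c_7 = 8 = 2·3^0 + 2·3^1
  c_8 = 7 = 1·3^0 + 2·3^1
Factor λ_0 = (1, 1, 1, 2, 1, 0, 2, 1)
Factor λ_1 = (2, 2, 0, 2, 2, 0, 2, 2)

((1, 1, 1, 2, 1, 0, 2, 1), (2, 2, 0, 2, 2, 0, 2, 2))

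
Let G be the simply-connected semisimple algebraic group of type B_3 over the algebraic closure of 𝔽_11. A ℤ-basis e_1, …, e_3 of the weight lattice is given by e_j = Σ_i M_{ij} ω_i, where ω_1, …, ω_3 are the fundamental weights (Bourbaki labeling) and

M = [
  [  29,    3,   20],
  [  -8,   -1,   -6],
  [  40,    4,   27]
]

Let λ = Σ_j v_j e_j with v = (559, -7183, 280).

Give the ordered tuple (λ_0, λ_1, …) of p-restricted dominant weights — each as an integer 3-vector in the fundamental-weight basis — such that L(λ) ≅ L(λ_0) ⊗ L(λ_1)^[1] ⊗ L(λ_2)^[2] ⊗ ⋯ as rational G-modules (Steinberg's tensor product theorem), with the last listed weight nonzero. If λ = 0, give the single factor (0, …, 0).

Compute c_i = Σ_j M_{ij} v_j with v = (559, -7183, 280):
  c_1 = 29*559 + 3*-7183 + 20*280 = 262
  c_2 = -8*559 + -1*-7183 + -6*280 = 1031
  c_3 = 40*559 + 4*-7183 + 27*280 = 1188
Base-11 expansion of each c_i:
  c_1 = 262 = 9·11^0 + 1·11^1 + 2·11^2
  c_2 = 1031 = 8·11^0 + 5·11^1 + 8·11^2
  c_3 = 1188 = 0·11^0 + 9·11^1 + 9·11^2
λ_0 = (9, 8, 0)
λ_1 = (1, 5, 9)
λ_2 = (2, 8, 9)

((9, 8, 0), (1, 5, 9), (2, 8, 9))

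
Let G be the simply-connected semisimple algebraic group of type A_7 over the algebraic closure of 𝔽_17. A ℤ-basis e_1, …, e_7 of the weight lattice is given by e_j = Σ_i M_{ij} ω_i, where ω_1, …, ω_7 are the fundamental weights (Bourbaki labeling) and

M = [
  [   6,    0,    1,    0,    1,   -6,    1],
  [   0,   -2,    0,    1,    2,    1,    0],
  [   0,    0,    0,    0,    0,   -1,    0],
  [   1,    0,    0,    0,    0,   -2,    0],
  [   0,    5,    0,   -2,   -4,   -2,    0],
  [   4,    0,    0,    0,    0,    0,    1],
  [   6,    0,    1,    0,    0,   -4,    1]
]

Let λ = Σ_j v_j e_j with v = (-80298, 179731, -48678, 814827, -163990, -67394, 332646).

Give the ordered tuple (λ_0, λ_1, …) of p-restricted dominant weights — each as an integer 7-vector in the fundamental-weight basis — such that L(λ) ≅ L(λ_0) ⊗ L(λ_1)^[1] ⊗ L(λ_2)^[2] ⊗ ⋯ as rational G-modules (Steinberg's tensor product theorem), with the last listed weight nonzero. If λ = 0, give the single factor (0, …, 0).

((3, 15, 6, 5, 11, 13, 16), (4, 9, 3, 9, 12, 10, 4), (11, 3, 12, 1, 2, 5, 10), (8, 12, 13, 11, 12, 2, 14))

Compute c_i = Σ_j M_{ij} v_j with v = (-80298, 179731, -48678, 814827, -163990, -67394, 332646):
  c_1 = (6)·(-80298) + (0)·(179731) + (1)·(-48678) + (0)·(814827) + (1)·(-163990) + (-6)·(-67394) + (1)·(332646) = 42554
  c_2 = (0)·(-80298) + (-2)·(179731) + (0)·(-48678) + (1)·(814827) + (2)·(-163990) + (1)·(-67394) + (0)·(332646) = 59991
  c_3 = (0)·(-80298) + (0)·(179731) + (0)·(-48678) + (0)·(814827) + (0)·(-163990) + (-1)·(-67394) + (0)·(332646) = 67394
  c_4 = (1)·(-80298) + (0)·(179731) + (0)·(-48678) + (0)·(814827) + (0)·(-163990) + (-2)·(-67394) + (0)·(332646) = 54490
  c_5 = (0)·(-80298) + (5)·(179731) + (0)·(-48678) + (-2)·(814827) + (-4)·(-163990) + (-2)·(-67394) + (0)·(332646) = 59749
  c_6 = (4)·(-80298) + (0)·(179731) + (0)·(-48678) + (0)·(814827) + (0)·(-163990) + (0)·(-67394) + (1)·(332646) = 11454
  c_7 = (6)·(-80298) + (0)·(179731) + (1)·(-48678) + (0)·(814827) + (0)·(-163990) + (-4)·(-67394) + (1)·(332646) = 71756
Writing each c_i in base p = 17:
  c_1 = 42554 = 3·17^0 + 4·17^1 + 11·17^2 + 8·17^3
  c_2 = 59991 = 15·17^0 + 9·17^1 + 3·17^2 + 12·17^3
  c_3 = 67394 = 6·17^0 + 3·17^1 + 12·17^2 + 13·17^3
  c_4 = 54490 = 5·17^0 + 9·17^1 + 1·17^2 + 11·17^3
  c_5 = 59749 = 11·17^0 + 12·17^1 + 2·17^2 + 12·17^3
  c_6 = 11454 = 13·17^0 + 10·17^1 + 5·17^2 + 2·17^3
  c_7 = 71756 = 16·17^0 + 4·17^1 + 10·17^2 + 14·17^3
λ_0 = (3, 15, 6, 5, 11, 13, 16)
λ_1 = (4, 9, 3, 9, 12, 10, 4)
λ_2 = (11, 3, 12, 1, 2, 5, 10)
λ_3 = (8, 12, 13, 11, 12, 2, 14)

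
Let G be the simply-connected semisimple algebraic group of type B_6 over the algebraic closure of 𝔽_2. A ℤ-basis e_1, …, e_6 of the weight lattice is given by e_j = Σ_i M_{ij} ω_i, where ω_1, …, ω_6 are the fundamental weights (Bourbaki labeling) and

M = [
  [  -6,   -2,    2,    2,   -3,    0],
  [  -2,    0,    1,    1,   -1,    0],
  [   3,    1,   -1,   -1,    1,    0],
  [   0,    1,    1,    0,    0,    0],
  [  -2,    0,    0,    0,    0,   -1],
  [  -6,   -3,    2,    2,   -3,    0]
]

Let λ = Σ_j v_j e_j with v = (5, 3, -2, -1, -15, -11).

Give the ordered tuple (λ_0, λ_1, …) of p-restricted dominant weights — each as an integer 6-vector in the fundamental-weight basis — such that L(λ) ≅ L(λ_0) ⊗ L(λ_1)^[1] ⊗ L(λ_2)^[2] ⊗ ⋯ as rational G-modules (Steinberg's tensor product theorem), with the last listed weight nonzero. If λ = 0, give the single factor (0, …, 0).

((1, 0, 0, 1, 1, 0), (1, 1, 1, 0, 0, 0), (0, 0, 1, 0, 0, 0))

Change of basis e → ω: c = M·v where v = (5, 3, -2, -1, -15, -11):
  c_1 = (-6)·(5) + (-2)·(3) + (2)·(-2) + (2)·(-1) + (-3)·(-15) + (0)·(-11) = 3
  c_2 = (-2)·(5) + (0)·(3) + (1)·(-2) + (1)·(-1) + (-1)·(-15) + (0)·(-11) = 2
  c_3 = (3)·(5) + (1)·(3) + (-1)·(-2) + (-1)·(-1) + (1)·(-15) + (0)·(-11) = 6
  c_4 = (0)·(5) + (1)·(3) + (1)·(-2) + (0)·(-1) + (0)·(-15) + (0)·(-11) = 1
  c_5 = (-2)·(5) + (0)·(3) + (0)·(-2) + (0)·(-1) + (0)·(-15) + (-1)·(-11) = 1
  c_6 = (-6)·(5) + (-3)·(3) + (2)·(-2) + (2)·(-1) + (-3)·(-15) + (0)·(-11) = 0
Base-2 expansion of each c_i:
  c_1 = 3 = 1·2^0 + 1·2^1
  c_2 = 2 = 0·2^0 + 1·2^1
  c_3 = 6 = 0·2^0 + 1·2^1 + 1·2^2
  c_4 = 1 = 1·2^0
  c_5 = 1 = 1·2^0
  c_6 = 0
p-restricted factor λ_0 = (1, 0, 0, 1, 1, 0)
p-restricted factor λ_1 = (1, 1, 1, 0, 0, 0)
p-restricted factor λ_2 = (0, 0, 1, 0, 0, 0)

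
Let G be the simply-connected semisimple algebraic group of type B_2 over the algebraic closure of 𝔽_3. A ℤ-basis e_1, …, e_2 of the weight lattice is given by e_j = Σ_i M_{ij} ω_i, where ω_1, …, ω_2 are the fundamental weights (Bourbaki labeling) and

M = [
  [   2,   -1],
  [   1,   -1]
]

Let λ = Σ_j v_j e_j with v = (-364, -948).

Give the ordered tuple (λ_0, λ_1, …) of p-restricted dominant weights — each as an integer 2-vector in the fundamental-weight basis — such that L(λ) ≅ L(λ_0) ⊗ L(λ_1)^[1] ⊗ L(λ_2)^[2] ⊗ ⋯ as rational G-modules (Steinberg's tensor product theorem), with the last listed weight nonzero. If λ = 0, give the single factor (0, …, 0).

ω-coordinates c = M·v, v = (-364, -948):
  c_1 = (2)·(-364) + (-1)·(-948) = 220
  c_2 = (1)·(-364) + (-1)·(-948) = 584
Expand coordinatewise in base 3:
  c_1 = 220 = 1·3^0 + 1·3^1 + 0·3^2 + 2·3^3 + 2·3^4
  c_2 = 584 = 2·3^0 + 2·3^1 + 1·3^2 + 0·3^3 + 1·3^4 + 2·3^5
p-restricted factor λ_0 = (1, 2)
p-restricted factor λ_1 = (1, 2)
p-restricted factor λ_2 = (0, 1)
p-restricted factor λ_3 = (2, 0)
p-restricted factor λ_4 = (2, 1)
p-restricted factor λ_5 = (0, 2)

((1, 2), (1, 2), (0, 1), (2, 0), (2, 1), (0, 2))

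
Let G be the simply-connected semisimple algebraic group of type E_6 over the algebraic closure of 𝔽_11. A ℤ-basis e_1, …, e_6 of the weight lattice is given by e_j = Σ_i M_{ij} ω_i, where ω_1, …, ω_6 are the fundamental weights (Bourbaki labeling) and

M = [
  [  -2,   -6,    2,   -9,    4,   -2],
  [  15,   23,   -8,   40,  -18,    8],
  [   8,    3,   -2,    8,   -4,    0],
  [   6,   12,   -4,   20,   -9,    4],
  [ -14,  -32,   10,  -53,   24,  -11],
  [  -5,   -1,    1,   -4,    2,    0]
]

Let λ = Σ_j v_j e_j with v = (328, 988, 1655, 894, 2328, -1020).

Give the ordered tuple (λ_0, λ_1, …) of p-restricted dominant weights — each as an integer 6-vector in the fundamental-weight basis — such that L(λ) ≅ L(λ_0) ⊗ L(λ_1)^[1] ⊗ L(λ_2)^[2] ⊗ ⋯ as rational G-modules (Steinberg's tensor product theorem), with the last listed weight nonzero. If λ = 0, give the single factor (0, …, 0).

((10, 1, 8, 8, 8, 8), (2, 9, 10, 4, 4, 9))

Change of basis e → ω: c = M·v where v = (328, 988, 1655, 894, 2328, -1020):
  c_1 = -2*328 + -6*988 + 2*1655 + -9*894 + 4*2328 + -2*-1020 = 32
  c_2 = 15*328 + 23*988 + -8*1655 + 40*894 + -18*2328 + 8*-1020 = 100
  c_3 = 8*328 + 3*988 + -2*1655 + 8*894 + -4*2328 + 0*-1020 = 118
  c_4 = 6*328 + 12*988 + -4*1655 + 20*894 + -9*2328 + 4*-1020 = 52
  c_5 = -14*328 + -32*988 + 10*1655 + -53*894 + 24*2328 + -11*-1020 = 52
  c_6 = -5*328 + -1*988 + 1*1655 + -4*894 + 2*2328 + 0*-1020 = 107
Expand coordinatewise in base 11:
  c_1 = 32 = 10·11^0 + 2·11^1
  c_2 = 100 = 1·11^0 + 9·11^1
  c_3 = 118 = 8·11^0 + 10·11^1
  c_4 = 52 = 8·11^0 + 4·11^1
  c_5 = 52 = 8·11^0 + 4·11^1
  c_6 = 107 = 8·11^0 + 9·11^1
p-restricted factor λ_0 = (10, 1, 8, 8, 8, 8)
p-restricted factor λ_1 = (2, 9, 10, 4, 4, 9)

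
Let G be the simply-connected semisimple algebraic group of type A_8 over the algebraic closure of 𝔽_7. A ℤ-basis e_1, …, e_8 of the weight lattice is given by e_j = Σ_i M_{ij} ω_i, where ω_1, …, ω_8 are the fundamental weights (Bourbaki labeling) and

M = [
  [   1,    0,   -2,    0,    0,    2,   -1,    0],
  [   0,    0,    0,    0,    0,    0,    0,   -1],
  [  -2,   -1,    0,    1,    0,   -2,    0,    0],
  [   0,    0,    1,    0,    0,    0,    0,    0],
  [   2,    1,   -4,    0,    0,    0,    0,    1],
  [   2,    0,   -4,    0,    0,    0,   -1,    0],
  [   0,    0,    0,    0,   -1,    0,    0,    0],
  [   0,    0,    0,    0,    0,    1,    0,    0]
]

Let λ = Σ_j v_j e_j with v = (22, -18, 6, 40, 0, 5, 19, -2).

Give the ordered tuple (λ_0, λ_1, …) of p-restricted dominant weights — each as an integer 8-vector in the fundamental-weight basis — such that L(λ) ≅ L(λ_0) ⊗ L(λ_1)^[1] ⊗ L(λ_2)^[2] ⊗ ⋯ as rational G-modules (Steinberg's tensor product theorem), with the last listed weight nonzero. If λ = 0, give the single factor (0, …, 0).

ω-coordinates c = M·v, v = (22, -18, 6, 40, 0, 5, 19, -2):
  c_1 = 1·22 + (0)·(-18) + (-2)·(6) + 0·40 + 0·0 + 2·5 + (-1)·(19) + (0)·(-2) = 1
  c_2 = 0·22 + (0)·(-18) + 0·6 + 0·40 + 0·0 + 0·5 + 0·19 + (-1)·(-2) = 2
  c_3 = (-2)·(22) + (-1)·(-18) + 0·6 + 1·40 + 0·0 + (-2)·(5) + 0·19 + (0)·(-2) = 4
  c_4 = 0·22 + (0)·(-18) + 1·6 + 0·40 + 0·0 + 0·5 + 0·19 + (0)·(-2) = 6
  c_5 = 2·22 + (1)·(-18) + (-4)·(6) + 0·40 + 0·0 + 0·5 + 0·19 + (1)·(-2) = 0
  c_6 = 2·22 + (0)·(-18) + (-4)·(6) + 0·40 + 0·0 + 0·5 + (-1)·(19) + (0)·(-2) = 1
  c_7 = 0·22 + (0)·(-18) + 0·6 + 0·40 + (-1)·(0) + 0·5 + 0·19 + (0)·(-2) = 0
  c_8 = 0·22 + (0)·(-18) + 0·6 + 0·40 + 0·0 + 1·5 + 0·19 + (0)·(-2) = 5
p = 7; digits c_i = Σ_j d_{ij}·7^j, 0 ≤ d_{ij} < 7:
  c_1 = 1 = 1·7^0
  c_2 = 2 = 2·7^0
  c_3 = 4 = 4·7^0
  c_4 = 6 = 6·7^0
  c_5 = 0
  c_6 = 1 = 1·7^0
  c_7 = 0
  c_8 = 5 = 5·7^0
λ_0 = (1, 2, 4, 6, 0, 1, 0, 5)

((1, 2, 4, 6, 0, 1, 0, 5),)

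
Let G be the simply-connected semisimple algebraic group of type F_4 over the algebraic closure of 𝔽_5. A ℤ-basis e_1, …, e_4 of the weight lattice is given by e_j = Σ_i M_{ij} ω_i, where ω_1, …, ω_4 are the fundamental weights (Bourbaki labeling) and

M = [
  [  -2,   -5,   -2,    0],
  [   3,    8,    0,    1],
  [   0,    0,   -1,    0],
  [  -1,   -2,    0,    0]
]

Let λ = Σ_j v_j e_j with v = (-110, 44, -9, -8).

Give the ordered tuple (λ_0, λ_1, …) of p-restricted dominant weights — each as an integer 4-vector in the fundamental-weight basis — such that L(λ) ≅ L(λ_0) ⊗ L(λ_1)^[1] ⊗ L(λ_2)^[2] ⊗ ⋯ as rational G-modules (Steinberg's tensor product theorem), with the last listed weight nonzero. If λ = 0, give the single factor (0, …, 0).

((3, 4, 4, 2), (3, 2, 1, 4))

Compute c_i = Σ_j M_{ij} v_j with v = (-110, 44, -9, -8):
  c_1 = (-2)·(-110) + (-5)·(44) + (-2)·(-9) + (0)·(-8) = 18
  c_2 = (3)·(-110) + 8·44 + (0)·(-9) + (1)·(-8) = 14
  c_3 = (0)·(-110) + 0·44 + (-1)·(-9) + (0)·(-8) = 9
  c_4 = (-1)·(-110) + (-2)·(44) + (0)·(-9) + (0)·(-8) = 22
p = 5; digits c_i = Σ_j d_{ij}·5^j, 0 ≤ d_{ij} < 5:
  c_1 = 18 = 3·5^0 + 3·5^1
  c_2 = 14 = 4·5^0 + 2·5^1
  c_3 = 9 = 4·5^0 + 1·5^1
  c_4 = 22 = 2·5^0 + 4·5^1
Factor λ_0 = (3, 4, 4, 2)
Factor λ_1 = (3, 2, 1, 4)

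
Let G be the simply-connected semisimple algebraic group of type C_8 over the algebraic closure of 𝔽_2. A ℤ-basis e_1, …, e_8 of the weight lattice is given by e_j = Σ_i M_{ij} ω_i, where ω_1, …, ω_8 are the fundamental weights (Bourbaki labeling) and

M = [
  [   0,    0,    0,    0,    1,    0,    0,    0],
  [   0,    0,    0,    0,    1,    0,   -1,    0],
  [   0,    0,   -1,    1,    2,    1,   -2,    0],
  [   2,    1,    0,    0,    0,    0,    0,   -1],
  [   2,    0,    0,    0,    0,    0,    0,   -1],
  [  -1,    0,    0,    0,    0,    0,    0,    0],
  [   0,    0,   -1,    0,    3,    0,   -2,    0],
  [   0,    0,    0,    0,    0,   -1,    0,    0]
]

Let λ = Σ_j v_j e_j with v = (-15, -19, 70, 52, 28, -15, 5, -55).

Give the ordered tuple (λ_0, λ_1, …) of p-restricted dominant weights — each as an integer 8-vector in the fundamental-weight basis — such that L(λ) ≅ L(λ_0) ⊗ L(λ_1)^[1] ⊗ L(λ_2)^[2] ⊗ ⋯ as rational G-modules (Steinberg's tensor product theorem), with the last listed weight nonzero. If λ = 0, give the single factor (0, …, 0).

((0, 1, 1, 0, 1, 1, 0, 1), (0, 1, 0, 1, 0, 1, 0, 1), (1, 1, 1, 1, 0, 1, 1, 1), (1, 0, 1, 0, 1, 1, 0, 1), (1, 1, 0, 0, 1, 0, 0, 0))

Change of basis e → ω: c = M·v where v = (-15, -19, 70, 52, 28, -15, 5, -55):
  c_1 = 0*-15 + 0*-19 + 0*70 + 0*52 + 1*28 + 0*-15 + 0*5 + 0*-55 = 28
  c_2 = 0*-15 + 0*-19 + 0*70 + 0*52 + 1*28 + 0*-15 + -1*5 + 0*-55 = 23
  c_3 = 0*-15 + 0*-19 + -1*70 + 1*52 + 2*28 + 1*-15 + -2*5 + 0*-55 = 13
  c_4 = 2*-15 + 1*-19 + 0*70 + 0*52 + 0*28 + 0*-15 + 0*5 + -1*-55 = 6
  c_5 = 2*-15 + 0*-19 + 0*70 + 0*52 + 0*28 + 0*-15 + 0*5 + -1*-55 = 25
  c_6 = -1*-15 + 0*-19 + 0*70 + 0*52 + 0*28 + 0*-15 + 0*5 + 0*-55 = 15
  c_7 = 0*-15 + 0*-19 + -1*70 + 0*52 + 3*28 + 0*-15 + -2*5 + 0*-55 = 4
  c_8 = 0*-15 + 0*-19 + 0*70 + 0*52 + 0*28 + -1*-15 + 0*5 + 0*-55 = 15
Writing each c_i in base p = 2:
  c_1 = 28 = 0·2^0 + 0·2^1 + 1·2^2 + 1·2^3 + 1·2^4
  c_2 = 23 = 1·2^0 + 1·2^1 + 1·2^2 + 0·2^3 + 1·2^4
  c_3 = 13 = 1·2^0 + 0·2^1 + 1·2^2 + 1·2^3
  c_4 = 6 = 0·2^0 + 1·2^1 + 1·2^2
  c_5 = 25 = 1·2^0 + 0·2^1 + 0·2^2 + 1·2^3 + 1·2^4
  c_6 = 15 = 1·2^0 + 1·2^1 + 1·2^2 + 1·2^3
  c_7 = 4 = 0·2^0 + 0·2^1 + 1·2^2
  c_8 = 15 = 1·2^0 + 1·2^1 + 1·2^2 + 1·2^3
λ_0 = (0, 1, 1, 0, 1, 1, 0, 1)
λ_1 = (0, 1, 0, 1, 0, 1, 0, 1)
λ_2 = (1, 1, 1, 1, 0, 1, 1, 1)
λ_3 = (1, 0, 1, 0, 1, 1, 0, 1)
λ_4 = (1, 1, 0, 0, 1, 0, 0, 0)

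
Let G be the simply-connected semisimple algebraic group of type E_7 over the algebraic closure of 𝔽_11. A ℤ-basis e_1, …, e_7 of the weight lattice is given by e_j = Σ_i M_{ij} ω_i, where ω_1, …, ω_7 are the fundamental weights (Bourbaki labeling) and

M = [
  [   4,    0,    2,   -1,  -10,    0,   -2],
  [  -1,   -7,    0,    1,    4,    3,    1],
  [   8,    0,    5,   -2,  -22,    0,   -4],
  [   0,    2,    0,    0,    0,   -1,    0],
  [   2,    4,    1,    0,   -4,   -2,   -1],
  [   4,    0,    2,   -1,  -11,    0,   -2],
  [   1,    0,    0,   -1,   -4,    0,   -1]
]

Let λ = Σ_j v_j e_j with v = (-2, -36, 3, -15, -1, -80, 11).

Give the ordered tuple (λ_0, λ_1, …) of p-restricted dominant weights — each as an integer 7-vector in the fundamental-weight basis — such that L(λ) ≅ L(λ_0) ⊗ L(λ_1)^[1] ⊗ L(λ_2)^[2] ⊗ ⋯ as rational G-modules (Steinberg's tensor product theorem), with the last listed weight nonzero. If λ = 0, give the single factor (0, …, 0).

((1, 6, 7, 8, 8, 2, 6),)

Compute c_i = Σ_j M_{ij} v_j with v = (-2, -36, 3, -15, -1, -80, 11):
  c_1 = 4*-2 + 0*-36 + 2*3 + -1*-15 + -10*-1 + 0*-80 + -2*11 = 1
  c_2 = -1*-2 + -7*-36 + 0*3 + 1*-15 + 4*-1 + 3*-80 + 1*11 = 6
  c_3 = 8*-2 + 0*-36 + 5*3 + -2*-15 + -22*-1 + 0*-80 + -4*11 = 7
  c_4 = 0*-2 + 2*-36 + 0*3 + 0*-15 + 0*-1 + -1*-80 + 0*11 = 8
  c_5 = 2*-2 + 4*-36 + 1*3 + 0*-15 + -4*-1 + -2*-80 + -1*11 = 8
  c_6 = 4*-2 + 0*-36 + 2*3 + -1*-15 + -11*-1 + 0*-80 + -2*11 = 2
  c_7 = 1*-2 + 0*-36 + 0*3 + -1*-15 + -4*-1 + 0*-80 + -1*11 = 6
p = 11; digits c_i = Σ_j d_{ij}·11^j, 0 ≤ d_{ij} < 11:
  c_1 = 1 = 1·11^0
  c_2 = 6 = 6·11^0
  c_3 = 7 = 7·11^0
  c_4 = 8 = 8·11^0
  c_5 = 8 = 8·11^0
  c_6 = 2 = 2·11^0
  c_7 = 6 = 6·11^0
λ_0 = (1, 6, 7, 8, 8, 2, 6)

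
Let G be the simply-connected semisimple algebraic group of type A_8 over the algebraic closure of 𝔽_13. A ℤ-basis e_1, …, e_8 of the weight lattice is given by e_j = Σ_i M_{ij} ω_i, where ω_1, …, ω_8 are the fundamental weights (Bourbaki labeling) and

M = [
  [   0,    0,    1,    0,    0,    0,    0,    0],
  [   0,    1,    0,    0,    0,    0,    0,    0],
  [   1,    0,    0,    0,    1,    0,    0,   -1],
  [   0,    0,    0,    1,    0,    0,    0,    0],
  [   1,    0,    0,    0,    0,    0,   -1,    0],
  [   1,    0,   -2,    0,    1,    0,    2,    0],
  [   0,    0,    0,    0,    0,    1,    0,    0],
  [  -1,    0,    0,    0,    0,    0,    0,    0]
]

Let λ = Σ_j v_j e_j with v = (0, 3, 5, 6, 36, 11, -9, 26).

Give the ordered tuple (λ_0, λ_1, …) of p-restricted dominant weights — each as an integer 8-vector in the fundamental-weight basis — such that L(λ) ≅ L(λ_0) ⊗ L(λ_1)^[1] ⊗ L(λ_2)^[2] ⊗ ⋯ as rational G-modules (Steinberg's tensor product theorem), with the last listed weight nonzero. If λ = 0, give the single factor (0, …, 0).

((5, 3, 10, 6, 9, 8, 11, 0),)

ω-coordinates c = M·v, v = (0, 3, 5, 6, 36, 11, -9, 26):
  c_1 = 0*0 + 0*3 + 1*5 + 0*6 + 0*36 + 0*11 + 0*-9 + 0*26 = 5
  c_2 = 0*0 + 1*3 + 0*5 + 0*6 + 0*36 + 0*11 + 0*-9 + 0*26 = 3
  c_3 = 1*0 + 0*3 + 0*5 + 0*6 + 1*36 + 0*11 + 0*-9 + -1*26 = 10
  c_4 = 0*0 + 0*3 + 0*5 + 1*6 + 0*36 + 0*11 + 0*-9 + 0*26 = 6
  c_5 = 1*0 + 0*3 + 0*5 + 0*6 + 0*36 + 0*11 + -1*-9 + 0*26 = 9
  c_6 = 1*0 + 0*3 + -2*5 + 0*6 + 1*36 + 0*11 + 2*-9 + 0*26 = 8
  c_7 = 0*0 + 0*3 + 0*5 + 0*6 + 0*36 + 1*11 + 0*-9 + 0*26 = 11
  c_8 = -1*0 + 0*3 + 0*5 + 0*6 + 0*36 + 0*11 + 0*-9 + 0*26 = 0
Writing each c_i in base p = 13:
  c_1 = 5 = 5·13^0
  c_2 = 3 = 3·13^0
  c_3 = 10 = 10·13^0
  c_4 = 6 = 6·13^0
  c_5 = 9 = 9·13^0
  c_6 = 8 = 8·13^0
  c_7 = 11 = 11·13^0
  c_8 = 0
Factor λ_0 = (5, 3, 10, 6, 9, 8, 11, 0)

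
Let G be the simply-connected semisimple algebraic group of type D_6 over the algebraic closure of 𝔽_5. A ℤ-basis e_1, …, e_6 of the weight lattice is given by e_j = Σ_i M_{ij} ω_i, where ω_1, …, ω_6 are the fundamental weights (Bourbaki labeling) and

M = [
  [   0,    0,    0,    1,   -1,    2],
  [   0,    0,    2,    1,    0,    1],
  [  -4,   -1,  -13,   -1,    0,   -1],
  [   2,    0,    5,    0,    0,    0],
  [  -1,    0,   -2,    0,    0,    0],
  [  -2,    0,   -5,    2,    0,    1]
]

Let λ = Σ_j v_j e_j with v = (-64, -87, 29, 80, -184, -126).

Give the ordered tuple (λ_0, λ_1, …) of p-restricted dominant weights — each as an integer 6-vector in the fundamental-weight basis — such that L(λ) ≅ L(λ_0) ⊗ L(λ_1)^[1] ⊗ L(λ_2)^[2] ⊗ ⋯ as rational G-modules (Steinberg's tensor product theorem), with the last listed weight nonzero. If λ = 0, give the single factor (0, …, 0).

((2, 2, 2, 2, 1, 2), (2, 2, 2, 3, 1, 3))

Compute c_i = Σ_j M_{ij} v_j with v = (-64, -87, 29, 80, -184, -126):
  c_1 = (0)·(-64) + (0)·(-87) + 0·29 + 1·80 + (-1)·(-184) + (2)·(-126) = 12
  c_2 = (0)·(-64) + (0)·(-87) + 2·29 + 1·80 + (0)·(-184) + (1)·(-126) = 12
  c_3 = (-4)·(-64) + (-1)·(-87) + (-13)·(29) + (-1)·(80) + (0)·(-184) + (-1)·(-126) = 12
  c_4 = (2)·(-64) + (0)·(-87) + 5·29 + 0·80 + (0)·(-184) + (0)·(-126) = 17
  c_5 = (-1)·(-64) + (0)·(-87) + (-2)·(29) + 0·80 + (0)·(-184) + (0)·(-126) = 6
  c_6 = (-2)·(-64) + (0)·(-87) + (-5)·(29) + 2·80 + (0)·(-184) + (1)·(-126) = 17
Base-5 expansion of each c_i:
  c_1 = 12 = 2·5^0 + 2·5^1
  c_2 = 12 = 2·5^0 + 2·5^1
  c_3 = 12 = 2·5^0 + 2·5^1
  c_4 = 17 = 2·5^0 + 3·5^1
  c_5 = 6 = 1·5^0 + 1·5^1
  c_6 = 17 = 2·5^0 + 3·5^1
p-restricted factor λ_0 = (2, 2, 2, 2, 1, 2)
p-restricted factor λ_1 = (2, 2, 2, 3, 1, 3)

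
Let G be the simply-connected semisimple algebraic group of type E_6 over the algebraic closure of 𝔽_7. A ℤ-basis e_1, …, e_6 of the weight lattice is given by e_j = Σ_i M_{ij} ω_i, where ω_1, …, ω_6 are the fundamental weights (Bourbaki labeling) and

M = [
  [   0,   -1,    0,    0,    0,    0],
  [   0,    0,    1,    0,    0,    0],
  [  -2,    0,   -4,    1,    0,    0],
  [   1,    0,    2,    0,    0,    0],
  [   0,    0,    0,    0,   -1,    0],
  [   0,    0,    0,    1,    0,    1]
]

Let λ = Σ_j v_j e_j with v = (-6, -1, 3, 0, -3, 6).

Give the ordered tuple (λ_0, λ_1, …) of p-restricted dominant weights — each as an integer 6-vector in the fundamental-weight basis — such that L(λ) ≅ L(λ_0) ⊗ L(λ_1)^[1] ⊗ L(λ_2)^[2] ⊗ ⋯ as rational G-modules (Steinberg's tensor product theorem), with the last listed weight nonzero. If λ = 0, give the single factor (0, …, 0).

((1, 3, 0, 0, 3, 6),)

Change of basis e → ω: c = M·v where v = (-6, -1, 3, 0, -3, 6):
  c_1 = 0*-6 + -1*-1 + 0*3 + 0*0 + 0*-3 + 0*6 = 1
  c_2 = 0*-6 + 0*-1 + 1*3 + 0*0 + 0*-3 + 0*6 = 3
  c_3 = -2*-6 + 0*-1 + -4*3 + 1*0 + 0*-3 + 0*6 = 0
  c_4 = 1*-6 + 0*-1 + 2*3 + 0*0 + 0*-3 + 0*6 = 0
  c_5 = 0*-6 + 0*-1 + 0*3 + 0*0 + -1*-3 + 0*6 = 3
  c_6 = 0*-6 + 0*-1 + 0*3 + 1*0 + 0*-3 + 1*6 = 6
p = 7; digits c_i = Σ_j d_{ij}·7^j, 0 ≤ d_{ij} < 7:
  c_1 = 1 = 1·7^0
  c_2 = 3 = 3·7^0
  c_3 = 0
  c_4 = 0
  c_5 = 3 = 3·7^0
  c_6 = 6 = 6·7^0
p-restricted factor λ_0 = (1, 3, 0, 0, 3, 6)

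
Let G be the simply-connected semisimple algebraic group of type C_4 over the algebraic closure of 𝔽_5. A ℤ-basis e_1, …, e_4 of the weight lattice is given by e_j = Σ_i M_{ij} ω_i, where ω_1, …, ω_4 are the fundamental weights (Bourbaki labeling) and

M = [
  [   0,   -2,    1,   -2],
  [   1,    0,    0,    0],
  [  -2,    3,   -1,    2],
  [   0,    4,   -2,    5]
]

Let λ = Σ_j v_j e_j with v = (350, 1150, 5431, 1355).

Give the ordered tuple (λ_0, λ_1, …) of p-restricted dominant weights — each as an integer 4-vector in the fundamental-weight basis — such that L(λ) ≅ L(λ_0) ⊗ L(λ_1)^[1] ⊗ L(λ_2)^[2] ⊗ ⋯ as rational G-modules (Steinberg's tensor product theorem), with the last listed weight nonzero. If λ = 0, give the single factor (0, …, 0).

ω-coordinates c = M·v, v = (350, 1150, 5431, 1355):
  c_1 = 0·350 + (-2)·(1150) + 1·5431 + (-2)·(1355) = 421
  c_2 = 1·350 + 0·1150 + 0·5431 + 0·1355 = 350
  c_3 = (-2)·(350) + 3·1150 + (-1)·(5431) + 2·1355 = 29
  c_4 = 0·350 + 4·1150 + (-2)·(5431) + 5·1355 = 513
Writing each c_i in base p = 5:
  c_1 = 421 = 1·5^0 + 4·5^1 + 1·5^2 + 3·5^3
  c_2 = 350 = 0·5^0 + 0·5^1 + 4·5^2 + 2·5^3
  c_3 = 29 = 4·5^0 + 0·5^1 + 1·5^2
  c_4 = 513 = 3·5^0 + 2·5^1 + 0·5^2 + 4·5^3
Factor λ_0 = (1, 0, 4, 3)
Factor λ_1 = (4, 0, 0, 2)
Factor λ_2 = (1, 4, 1, 0)
Factor λ_3 = (3, 2, 0, 4)

((1, 0, 4, 3), (4, 0, 0, 2), (1, 4, 1, 0), (3, 2, 0, 4))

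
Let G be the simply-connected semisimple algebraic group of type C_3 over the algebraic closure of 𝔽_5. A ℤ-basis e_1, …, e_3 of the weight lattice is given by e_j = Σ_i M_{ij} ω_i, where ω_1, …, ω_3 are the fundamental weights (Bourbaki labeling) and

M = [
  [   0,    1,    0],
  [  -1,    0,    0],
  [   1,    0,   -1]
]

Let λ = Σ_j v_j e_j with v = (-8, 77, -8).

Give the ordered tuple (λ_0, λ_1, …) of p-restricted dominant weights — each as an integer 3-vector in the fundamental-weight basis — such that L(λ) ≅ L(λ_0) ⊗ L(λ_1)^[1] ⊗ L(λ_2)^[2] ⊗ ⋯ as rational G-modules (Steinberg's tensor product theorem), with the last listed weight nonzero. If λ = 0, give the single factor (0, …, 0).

Compute c_i = Σ_j M_{ij} v_j with v = (-8, 77, -8):
  c_1 = (0)·(-8) + 1·77 + (0)·(-8) = 77
  c_2 = (-1)·(-8) + 0·77 + (0)·(-8) = 8
  c_3 = (1)·(-8) + 0·77 + (-1)·(-8) = 0
Expand coordinatewise in base 5:
  c_1 = 77 = 2·5^0 + 0·5^1 + 3·5^2
  c_2 = 8 = 3·5^0 + 1·5^1
  c_3 = 0
Factor λ_0 = (2, 3, 0)
Factor λ_1 = (0, 1, 0)
Factor λ_2 = (3, 0, 0)

((2, 3, 0), (0, 1, 0), (3, 0, 0))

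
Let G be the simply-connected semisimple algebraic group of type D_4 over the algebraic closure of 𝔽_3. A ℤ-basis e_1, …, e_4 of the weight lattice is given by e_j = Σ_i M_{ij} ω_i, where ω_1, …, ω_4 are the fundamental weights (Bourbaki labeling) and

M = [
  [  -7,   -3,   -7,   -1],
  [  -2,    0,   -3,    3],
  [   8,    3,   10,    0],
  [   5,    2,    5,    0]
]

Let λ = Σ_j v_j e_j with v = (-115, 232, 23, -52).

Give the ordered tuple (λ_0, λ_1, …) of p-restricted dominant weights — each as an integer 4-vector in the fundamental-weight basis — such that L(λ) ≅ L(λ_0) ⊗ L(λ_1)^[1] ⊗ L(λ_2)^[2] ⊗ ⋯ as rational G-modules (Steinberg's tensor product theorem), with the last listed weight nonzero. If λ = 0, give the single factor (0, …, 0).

ω-coordinates c = M·v, v = (-115, 232, 23, -52):
  c_1 = (-7)·(-115) + (-3)·(232) + (-7)·(23) + (-1)·(-52) = 0
  c_2 = (-2)·(-115) + (0)·(232) + (-3)·(23) + (3)·(-52) = 5
  c_3 = (8)·(-115) + (3)·(232) + (10)·(23) + (0)·(-52) = 6
  c_4 = (5)·(-115) + (2)·(232) + (5)·(23) + (0)·(-52) = 4
Writing each c_i in base p = 3:
  c_1 = 0
  c_2 = 5 = 2·3^0 + 1·3^1
  c_3 = 6 = 0·3^0 + 2·3^1
  c_4 = 4 = 1·3^0 + 1·3^1
Factor λ_0 = (0, 2, 0, 1)
Factor λ_1 = (0, 1, 2, 1)

((0, 2, 0, 1), (0, 1, 2, 1))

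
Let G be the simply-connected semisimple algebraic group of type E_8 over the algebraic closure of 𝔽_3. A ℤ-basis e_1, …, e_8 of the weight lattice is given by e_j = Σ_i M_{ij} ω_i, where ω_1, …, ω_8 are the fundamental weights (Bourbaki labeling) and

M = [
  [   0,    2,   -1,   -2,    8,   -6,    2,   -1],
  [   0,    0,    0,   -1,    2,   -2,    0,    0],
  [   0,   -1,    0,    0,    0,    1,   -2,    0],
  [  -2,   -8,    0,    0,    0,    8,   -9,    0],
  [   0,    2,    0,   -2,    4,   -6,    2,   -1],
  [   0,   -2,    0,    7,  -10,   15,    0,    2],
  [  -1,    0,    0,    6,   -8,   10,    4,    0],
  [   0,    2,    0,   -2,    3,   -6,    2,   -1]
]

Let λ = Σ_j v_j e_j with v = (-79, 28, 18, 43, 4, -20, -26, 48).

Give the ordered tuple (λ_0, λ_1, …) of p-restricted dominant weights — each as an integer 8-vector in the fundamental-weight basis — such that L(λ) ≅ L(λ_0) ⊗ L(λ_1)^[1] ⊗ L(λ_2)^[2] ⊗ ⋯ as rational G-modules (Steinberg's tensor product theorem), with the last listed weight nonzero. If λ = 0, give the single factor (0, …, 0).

Change of basis e → ω: c = M·v where v = (-79, 28, 18, 43, 4, -20, -26, 48):
  c_1 = (0)·(-79) + 2·28 + (-1)·(18) + (-2)·(43) + 8·4 + (-6)·(-20) + (2)·(-26) + (-1)·(48) = 4
  c_2 = (0)·(-79) + 0·28 + 0·18 + (-1)·(43) + 2·4 + (-2)·(-20) + (0)·(-26) + 0·48 = 5
  c_3 = (0)·(-79) + (-1)·(28) + 0·18 + 0·43 + 0·4 + (1)·(-20) + (-2)·(-26) + 0·48 = 4
  c_4 = (-2)·(-79) + (-8)·(28) + 0·18 + 0·43 + 0·4 + (8)·(-20) + (-9)·(-26) + 0·48 = 8
  c_5 = (0)·(-79) + 2·28 + 0·18 + (-2)·(43) + 4·4 + (-6)·(-20) + (2)·(-26) + (-1)·(48) = 6
  c_6 = (0)·(-79) + (-2)·(28) + 0·18 + 7·43 + (-10)·(4) + (15)·(-20) + (0)·(-26) + 2·48 = 1
  c_7 = (-1)·(-79) + 0·28 + 0·18 + 6·43 + (-8)·(4) + (10)·(-20) + (4)·(-26) + 0·48 = 1
  c_8 = (0)·(-79) + 2·28 + 0·18 + (-2)·(43) + 3·4 + (-6)·(-20) + (2)·(-26) + (-1)·(48) = 2
p = 3; digits c_i = Σ_j d_{ij}·3^j, 0 ≤ d_{ij} < 3:
  c_1 = 4 = 1·3^0 + 1·3^1
  c_2 = 5 = 2·3^0 + 1·3^1
  c_3 = 4 = 1·3^0 + 1·3^1
  c_4 = 8 = 2·3^0 + 2·3^1
  c_5 = 6 = 0·3^0 + 2·3^1
  c_6 = 1 = 1·3^0
  c_7 = 1 = 1·3^0
  c_8 = 2 = 2·3^0
Factor λ_0 = (1, 2, 1, 2, 0, 1, 1, 2)
Factor λ_1 = (1, 1, 1, 2, 2, 0, 0, 0)

((1, 2, 1, 2, 0, 1, 1, 2), (1, 1, 1, 2, 2, 0, 0, 0))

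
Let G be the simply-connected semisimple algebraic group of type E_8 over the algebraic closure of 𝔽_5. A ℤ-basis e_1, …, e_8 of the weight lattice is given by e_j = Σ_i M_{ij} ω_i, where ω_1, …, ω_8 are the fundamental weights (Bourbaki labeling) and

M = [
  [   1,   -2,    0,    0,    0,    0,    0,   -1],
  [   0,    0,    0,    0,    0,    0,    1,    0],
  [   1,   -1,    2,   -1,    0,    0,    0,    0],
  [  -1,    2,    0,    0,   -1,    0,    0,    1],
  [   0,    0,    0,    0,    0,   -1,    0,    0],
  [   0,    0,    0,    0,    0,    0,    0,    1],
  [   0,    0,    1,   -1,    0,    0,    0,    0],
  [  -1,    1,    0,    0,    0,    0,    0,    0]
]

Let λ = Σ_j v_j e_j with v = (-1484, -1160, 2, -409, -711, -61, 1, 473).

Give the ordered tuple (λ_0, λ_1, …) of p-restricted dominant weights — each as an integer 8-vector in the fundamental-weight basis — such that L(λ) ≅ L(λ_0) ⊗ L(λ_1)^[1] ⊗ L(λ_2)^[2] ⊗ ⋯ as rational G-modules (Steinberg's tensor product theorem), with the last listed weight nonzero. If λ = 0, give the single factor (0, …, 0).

Converting to the ω-basis (c_i = row i of M dotted with v = (-1484, -1160, 2, -409, -711, -61, 1, 473)):
  c_1 = 1*-1484 + -2*-1160 + 0*2 + 0*-409 + 0*-711 + 0*-61 + 0*1 + -1*473 = 363
  c_2 = 0*-1484 + 0*-1160 + 0*2 + 0*-409 + 0*-711 + 0*-61 + 1*1 + 0*473 = 1
  c_3 = 1*-1484 + -1*-1160 + 2*2 + -1*-409 + 0*-711 + 0*-61 + 0*1 + 0*473 = 89
  c_4 = -1*-1484 + 2*-1160 + 0*2 + 0*-409 + -1*-711 + 0*-61 + 0*1 + 1*473 = 348
  c_5 = 0*-1484 + 0*-1160 + 0*2 + 0*-409 + 0*-711 + -1*-61 + 0*1 + 0*473 = 61
  c_6 = 0*-1484 + 0*-1160 + 0*2 + 0*-409 + 0*-711 + 0*-61 + 0*1 + 1*473 = 473
  c_7 = 0*-1484 + 0*-1160 + 1*2 + -1*-409 + 0*-711 + 0*-61 + 0*1 + 0*473 = 411
  c_8 = -1*-1484 + 1*-1160 + 0*2 + 0*-409 + 0*-711 + 0*-61 + 0*1 + 0*473 = 324
Expand coordinatewise in base 5:
  c_1 = 363 = 3·5^0 + 2·5^1 + 4·5^2 + 2·5^3
  c_2 = 1 = 1·5^0
  c_3 = 89 = 4·5^0 + 2·5^1 + 3·5^2
  c_4 = 348 = 3·5^0 + 4·5^1 + 3·5^2 + 2·5^3
  c_5 = 61 = 1·5^0 + 2·5^1 + 2·5^2
  c_6 = 473 = 3·5^0 + 4·5^1 + 3·5^2 + 3·5^3
  c_7 = 411 = 1·5^0 + 2·5^1 + 1·5^2 + 3·5^3
  c_8 = 324 = 4·5^0 + 4·5^1 + 2·5^2 + 2·5^3
Factor λ_0 = (3, 1, 4, 3, 1, 3, 1, 4)
Factor λ_1 = (2, 0, 2, 4, 2, 4, 2, 4)
Factor λ_2 = (4, 0, 3, 3, 2, 3, 1, 2)
Factor λ_3 = (2, 0, 0, 2, 0, 3, 3, 2)

((3, 1, 4, 3, 1, 3, 1, 4), (2, 0, 2, 4, 2, 4, 2, 4), (4, 0, 3, 3, 2, 3, 1, 2), (2, 0, 0, 2, 0, 3, 3, 2))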